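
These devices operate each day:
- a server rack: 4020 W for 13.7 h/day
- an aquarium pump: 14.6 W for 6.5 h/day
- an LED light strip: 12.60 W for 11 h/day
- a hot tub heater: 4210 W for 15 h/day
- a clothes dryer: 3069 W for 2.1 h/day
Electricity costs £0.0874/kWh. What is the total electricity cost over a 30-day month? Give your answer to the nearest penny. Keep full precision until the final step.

£327.49

server rack: 4020 W × 13.7 h × 30 d = 1,652,220 Wh = 1,652 kWh
aquarium pump: 14.6 W × 6.5 h × 30 d = 2,847 Wh = 2.847 kWh
LED light strip: 12.60 W × 11 h × 30 d = 4,158 Wh = 4.158 kWh
hot tub heater: 4210 W × 15 h × 30 d = 1,894,500 Wh = 1,894 kWh
clothes dryer: 3069 W × 2.1 h × 30 d = 193,347 Wh = 193.3 kWh
Total energy = 1,652 + 2.847 + 4.158 + 1,894 + 193.3 = 3,747 kWh
Cost = 3,747 kWh × £0.0874 = £327.49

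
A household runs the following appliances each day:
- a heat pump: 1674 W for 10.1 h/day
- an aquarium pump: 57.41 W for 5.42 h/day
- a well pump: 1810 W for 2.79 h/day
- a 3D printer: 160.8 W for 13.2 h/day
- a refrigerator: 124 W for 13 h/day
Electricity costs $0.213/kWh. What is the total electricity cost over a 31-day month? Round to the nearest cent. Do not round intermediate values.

$171.70

heat pump: 1674 W × 10.1 h × 31 d = 524,129 Wh = 524.1 kWh
aquarium pump: 57.41 W × 5.42 h × 31 d = 9,646 Wh = 9.646 kWh
well pump: 1810 W × 2.79 h × 31 d = 156,547 Wh = 156.5 kWh
3D printer: 160.8 W × 13.2 h × 31 d = 65,799 Wh = 65.8 kWh
refrigerator: 124 W × 13 h × 31 d = 49,972 Wh = 49.97 kWh
Total energy = 524.1 + 9.646 + 156.5 + 65.8 + 49.97 = 806.1 kWh
Cost = 806.1 kWh × $0.213 = $171.70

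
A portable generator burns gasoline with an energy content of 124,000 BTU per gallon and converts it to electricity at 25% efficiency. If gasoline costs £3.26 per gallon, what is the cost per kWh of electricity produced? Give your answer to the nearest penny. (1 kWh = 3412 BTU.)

Electrical output per gallon = 124,000 BTU × 0.25 / 3412 BTU/kWh = 9.086 kWh
Cost per kWh = £3.26 / 9.086 kWh = £0.359

£0.36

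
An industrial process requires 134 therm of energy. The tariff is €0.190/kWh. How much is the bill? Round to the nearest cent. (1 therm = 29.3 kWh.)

€745.98

134 therm × (29.3 kWh/therm) = 3,926 kWh
Cost = 3,926 kWh × €0.190/kWh = €745.98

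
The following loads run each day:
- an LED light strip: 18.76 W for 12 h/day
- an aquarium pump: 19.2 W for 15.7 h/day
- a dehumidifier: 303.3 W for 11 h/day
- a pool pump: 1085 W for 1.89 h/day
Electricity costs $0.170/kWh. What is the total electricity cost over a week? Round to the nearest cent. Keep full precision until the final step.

LED light strip: 18.76 W × 12 h × 7 d = 1,576 Wh = 1.576 kWh
aquarium pump: 19.2 W × 15.7 h × 7 d = 2,110 Wh = 2.11 kWh
dehumidifier: 303.3 W × 11 h × 7 d = 23,354 Wh = 23.35 kWh
pool pump: 1085 W × 1.89 h × 7 d = 14,355 Wh = 14.35 kWh
Total energy = 1.576 + 2.11 + 23.35 + 14.35 = 41.39 kWh
Cost = 41.39 kWh × $0.170 = $7.04

$7.04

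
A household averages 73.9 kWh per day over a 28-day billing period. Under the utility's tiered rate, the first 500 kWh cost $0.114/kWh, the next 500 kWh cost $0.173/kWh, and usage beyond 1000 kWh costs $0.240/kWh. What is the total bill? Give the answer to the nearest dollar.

Usage = 73.9 kWh/day × 28 days = 2069.2 kWh
First 500 kWh × $0.114 = $57.00
Next 500 kWh × $0.173 = $86.50
Remaining 1069.2 kWh × $0.240 = $256.61
Total = $400.11 ≈ $400

$400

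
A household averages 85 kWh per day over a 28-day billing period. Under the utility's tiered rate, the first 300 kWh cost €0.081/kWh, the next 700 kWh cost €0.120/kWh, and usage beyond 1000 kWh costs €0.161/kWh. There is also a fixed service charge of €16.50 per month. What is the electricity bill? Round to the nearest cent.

Usage = 85 kWh/day × 28 days = 2380 kWh
First 300 kWh × €0.081 = €24.30
Next 700 kWh × €0.120 = €84.00
Remaining 1380 kWh × €0.161 = €222.18
Energy charge = €330.48; + service €16.50 = €346.98

€346.98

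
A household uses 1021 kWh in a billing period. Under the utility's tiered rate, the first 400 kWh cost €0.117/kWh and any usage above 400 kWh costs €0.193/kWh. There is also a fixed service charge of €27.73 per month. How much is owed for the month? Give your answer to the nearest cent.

€194.38

First 400 kWh × €0.117 = €46.80
Remaining 621 kWh × €0.193 = €119.85
Energy charge = €166.65; + service €27.73 = €194.38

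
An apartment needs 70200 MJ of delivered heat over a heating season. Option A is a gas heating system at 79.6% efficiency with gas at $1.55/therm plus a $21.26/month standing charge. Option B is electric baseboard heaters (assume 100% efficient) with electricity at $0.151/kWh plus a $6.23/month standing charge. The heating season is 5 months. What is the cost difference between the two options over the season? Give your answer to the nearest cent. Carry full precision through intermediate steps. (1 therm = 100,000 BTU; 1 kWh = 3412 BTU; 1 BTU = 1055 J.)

$1573.93

Heat load = 70200 MJ = 70,200,000,000 J / 1055 = 66,540,284 BTU
Gas: input = 66,540,284 / 0.796 = 83,593,322 BTU = 835.9 therm → 835.9 × $1.55 = $1,295.70; + 5 × $21.26 standing = $1,402.00
Electric: 66,540,284 BTU / 3412 = 19,500 kWh → × $0.151 = $2,944.78; + 5 × $6.23 standing = $2,975.93
Difference = |$1,402.00 − $2,975.93| = $1,573.93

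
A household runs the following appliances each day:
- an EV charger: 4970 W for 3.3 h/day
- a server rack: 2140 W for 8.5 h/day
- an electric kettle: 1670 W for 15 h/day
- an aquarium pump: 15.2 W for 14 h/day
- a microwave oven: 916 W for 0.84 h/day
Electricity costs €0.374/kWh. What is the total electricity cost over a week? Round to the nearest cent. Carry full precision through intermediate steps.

EV charger: 4970 W × 3.3 h × 7 d = 114,807 Wh = 114.8 kWh
server rack: 2140 W × 8.5 h × 7 d = 127,330 Wh = 127.3 kWh
electric kettle: 1670 W × 15 h × 7 d = 175,350 Wh = 175.3 kWh
aquarium pump: 15.2 W × 14 h × 7 d = 1,490 Wh = 1.49 kWh
microwave oven: 916 W × 0.84 h × 7 d = 5,386 Wh = 5.386 kWh
Total energy = 114.8 + 127.3 + 175.3 + 1.49 + 5.386 = 424.4 kWh
Cost = 424.4 kWh × €0.374 = €158.71

€158.71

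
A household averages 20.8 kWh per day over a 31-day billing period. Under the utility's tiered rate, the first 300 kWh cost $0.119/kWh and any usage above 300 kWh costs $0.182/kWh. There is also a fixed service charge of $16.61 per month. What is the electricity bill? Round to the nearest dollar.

Usage = 20.8 kWh/day × 31 days = 644.8 kWh
First 300 kWh × $0.119 = $35.70
Remaining 344.8 kWh × $0.182 = $62.75
Energy charge = $98.45; + service $16.61 = $115.06 ≈ $115

$115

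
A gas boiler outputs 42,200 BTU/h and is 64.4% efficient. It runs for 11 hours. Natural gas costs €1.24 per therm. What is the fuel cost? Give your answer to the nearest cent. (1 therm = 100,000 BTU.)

Heat delivered = 42,200 BTU/h × 11 h = 464,200 BTU
Gas input = 464,200 / 0.644 = 720,807 BTU
= 720,807 / 100,000 = 7.208 therm
Cost = 7.208 × €1.24/therm = €8.94

€8.94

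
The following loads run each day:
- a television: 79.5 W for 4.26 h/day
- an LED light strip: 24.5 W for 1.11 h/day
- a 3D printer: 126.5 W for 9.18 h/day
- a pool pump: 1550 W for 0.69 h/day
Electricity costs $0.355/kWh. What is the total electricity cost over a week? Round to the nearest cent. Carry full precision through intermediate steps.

$6.45

television: 79.5 W × 4.26 h × 7 d = 2,371 Wh = 2.371 kWh
LED light strip: 24.5 W × 1.11 h × 7 d = 190 Wh = 0.1904 kWh
3D printer: 126.5 W × 9.18 h × 7 d = 8,129 Wh = 8.129 kWh
pool pump: 1550 W × 0.69 h × 7 d = 7,486 Wh = 7.487 kWh
Total energy = 2.371 + 0.1904 + 8.129 + 7.487 = 18.18 kWh
Cost = 18.18 kWh × $0.355 = $6.45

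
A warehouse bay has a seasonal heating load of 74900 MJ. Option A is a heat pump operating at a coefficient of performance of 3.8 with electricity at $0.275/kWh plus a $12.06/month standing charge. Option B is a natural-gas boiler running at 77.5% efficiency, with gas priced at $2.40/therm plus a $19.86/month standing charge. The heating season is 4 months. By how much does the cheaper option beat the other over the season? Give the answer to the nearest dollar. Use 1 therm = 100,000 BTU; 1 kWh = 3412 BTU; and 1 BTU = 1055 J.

$724

Heat load = 74900 MJ = 74,900,000,000 J / 1055 = 70,995,261 BTU
Gas: input = 70,995,261 / 0.775 = 91,606,788 BTU = 916.1 therm → 916.1 × $2.40 = $2,198.56; + 4 × $19.86 standing = $2,278.00
Heat pump: 70,995,261 BTU / 3412 = 20,810 kWh heat; / 3.8 = 5,476 kWh in → × $0.275 = $1,505.81; + 4 × $12.06 standing = $1,554.05
Difference = |$2,278.00 − $1,554.05| = $723.96 ≈ $724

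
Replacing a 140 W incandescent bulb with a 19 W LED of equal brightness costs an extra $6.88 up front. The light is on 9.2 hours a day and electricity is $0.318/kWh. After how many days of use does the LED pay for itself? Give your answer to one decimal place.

Power saved = 140 − 19 = 121 W
Daily energy saved = 121 W × 9.2 h = 1113 Wh = 1.1132 kWh
Daily savings = 1.1132 × $0.318 = $0.3540
Payback = $6.88 / $0.3540 per day = 19.44 days

19.4 days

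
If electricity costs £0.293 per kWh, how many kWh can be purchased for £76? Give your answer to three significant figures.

£76 / £0.293 per kWh = 259.4 kWh

259 kWh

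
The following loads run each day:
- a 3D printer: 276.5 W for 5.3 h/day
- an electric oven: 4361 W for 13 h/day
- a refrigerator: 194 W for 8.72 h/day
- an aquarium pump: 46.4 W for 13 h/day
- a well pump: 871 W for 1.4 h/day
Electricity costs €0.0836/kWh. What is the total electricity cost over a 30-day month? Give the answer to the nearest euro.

€155

3D printer: 276.5 W × 5.3 h × 30 d = 43,964 Wh = 43.96 kWh
electric oven: 4361 W × 13 h × 30 d = 1,700,790 Wh = 1,701 kWh
refrigerator: 194 W × 8.72 h × 30 d = 50,750 Wh = 50.75 kWh
aquarium pump: 46.4 W × 13 h × 30 d = 18,096 Wh = 18.1 kWh
well pump: 871 W × 1.4 h × 30 d = 36,582 Wh = 36.58 kWh
Total energy = 43.96 + 1,701 + 50.75 + 18.1 + 36.58 = 1,850 kWh
Cost = 1,850 kWh × €0.0836 = €154.68 ≈ €155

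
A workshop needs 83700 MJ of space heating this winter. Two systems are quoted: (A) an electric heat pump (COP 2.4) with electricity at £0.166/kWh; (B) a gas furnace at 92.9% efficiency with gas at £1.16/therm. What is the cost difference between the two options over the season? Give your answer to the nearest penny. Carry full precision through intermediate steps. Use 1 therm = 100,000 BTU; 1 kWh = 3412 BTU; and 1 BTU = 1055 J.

£617.64

Heat load = 83700 MJ = 83,700,000,000 J / 1055 = 79,336,493 BTU
Gas: input = 79,336,493 / 0.929 = 85,399,885 BTU = 854 therm → 854 × £1.16 = £990.64
Heat pump: 79,336,493 BTU / 3412 = 23,250 kWh heat; / 2.4 = 9,688 kWh in → × £0.166 = £1,608.28
Difference = |£990.64 − £1,608.28| = £617.64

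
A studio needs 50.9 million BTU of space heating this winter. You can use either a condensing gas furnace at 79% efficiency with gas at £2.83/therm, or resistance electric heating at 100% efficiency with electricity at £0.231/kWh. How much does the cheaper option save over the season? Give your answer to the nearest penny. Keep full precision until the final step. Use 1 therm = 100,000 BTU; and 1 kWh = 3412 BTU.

£1622.66

Heat load = 50.9 × 10⁶ BTU = 50,900,000 BTU
Gas: input = 50,900,000 / 0.79 = 64,430,380 BTU = 644.3 therm → 644.3 × £2.83 = £1,823.38
Electric: 50,900,000 BTU / 3412 = 14,920 kWh → × £0.231 = £3,446.04
Difference = |£1,823.38 − £3,446.04| = £1,622.66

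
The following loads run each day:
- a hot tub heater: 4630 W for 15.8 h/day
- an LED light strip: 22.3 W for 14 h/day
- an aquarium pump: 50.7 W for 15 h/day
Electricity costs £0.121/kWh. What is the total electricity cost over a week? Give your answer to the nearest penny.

£62.87

hot tub heater: 4630 W × 15.8 h × 7 d = 512,078 Wh = 512.1 kWh
LED light strip: 22.3 W × 14 h × 7 d = 2,185 Wh = 2.185 kWh
aquarium pump: 50.7 W × 15 h × 7 d = 5,324 Wh = 5.324 kWh
Total energy = 512.1 + 2.185 + 5.324 = 519.6 kWh
Cost = 519.6 kWh × £0.121 = £62.87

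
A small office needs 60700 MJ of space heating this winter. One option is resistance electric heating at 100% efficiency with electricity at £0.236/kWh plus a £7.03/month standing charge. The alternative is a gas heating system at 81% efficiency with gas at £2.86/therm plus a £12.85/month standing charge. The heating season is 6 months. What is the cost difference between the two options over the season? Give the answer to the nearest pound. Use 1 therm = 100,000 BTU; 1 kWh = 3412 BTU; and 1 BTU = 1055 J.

Heat load = 60700 MJ = 60,700,000,000 J / 1055 = 57,535,545 BTU
Gas: input = 57,535,545 / 0.81 = 71,031,537 BTU = 710.3 therm → 710.3 × £2.86 = £2,031.50; + 6 × £12.85 standing = £2,108.60
Electric: 57,535,545 BTU / 3412 = 16,860 kWh → × £0.236 = £3,979.60; + 6 × £7.03 standing = £4,021.78
Difference = |£2,108.60 − £4,021.78| = £1,913.18 ≈ £1913

£1913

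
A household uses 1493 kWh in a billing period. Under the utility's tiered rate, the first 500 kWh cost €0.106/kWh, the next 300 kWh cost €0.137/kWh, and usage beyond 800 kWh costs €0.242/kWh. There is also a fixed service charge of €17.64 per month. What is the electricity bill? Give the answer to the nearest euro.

First 500 kWh × €0.106 = €53.00
Next 300 kWh × €0.137 = €41.10
Remaining 693 kWh × €0.242 = €167.71
Energy charge = €261.81; + service €17.64 = €279.45 ≈ €279

€279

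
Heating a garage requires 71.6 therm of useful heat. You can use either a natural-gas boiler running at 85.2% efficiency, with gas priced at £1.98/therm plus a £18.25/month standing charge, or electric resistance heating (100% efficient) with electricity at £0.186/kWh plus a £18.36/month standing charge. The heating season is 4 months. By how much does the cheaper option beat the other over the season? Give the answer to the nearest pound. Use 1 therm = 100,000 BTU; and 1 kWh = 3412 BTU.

Heat load = 71.6 therm × 100,000 = 7,160,000 BTU
Gas: input = 7,160,000 / 0.852 = 8,403,756 BTU = 84.04 therm → 84.04 × £1.98 = £166.39; + 4 × £18.25 standing = £239.39
Electric: 7,160,000 BTU / 3412 = 2,098 kWh → × £0.186 = £390.32; + 4 × £18.36 standing = £463.76
Difference = |£239.39 − £463.76| = £224.36 ≈ £224

£224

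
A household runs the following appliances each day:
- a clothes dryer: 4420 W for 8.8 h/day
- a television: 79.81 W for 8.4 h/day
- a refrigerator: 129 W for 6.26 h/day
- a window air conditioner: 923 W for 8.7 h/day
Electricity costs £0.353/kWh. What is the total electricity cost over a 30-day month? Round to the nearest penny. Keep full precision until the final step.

£512.60

clothes dryer: 4420 W × 8.8 h × 30 d = 1,166,880 Wh = 1,167 kWh
television: 79.81 W × 8.4 h × 30 d = 20,112 Wh = 20.11 kWh
refrigerator: 129 W × 6.26 h × 30 d = 24,226 Wh = 24.23 kWh
window air conditioner: 923 W × 8.7 h × 30 d = 240,903 Wh = 240.9 kWh
Total energy = 1,167 + 20.11 + 24.23 + 240.9 = 1,452 kWh
Cost = 1,452 kWh × £0.353 = £512.60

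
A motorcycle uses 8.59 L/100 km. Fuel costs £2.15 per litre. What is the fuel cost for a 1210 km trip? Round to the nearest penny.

Fuel = 8.59 L/100 km × 1210 km / 100 = 103.9 L
Cost = 103.9 L × £2.15/L = £223.47

£223.47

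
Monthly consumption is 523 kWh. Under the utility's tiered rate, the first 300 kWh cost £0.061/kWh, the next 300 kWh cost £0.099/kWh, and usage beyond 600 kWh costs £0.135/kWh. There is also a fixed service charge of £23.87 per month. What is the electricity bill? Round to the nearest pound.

£64

First 300 kWh × £0.061 = £18.30
Next 223 kWh × £0.099 = £22.08
Remaining tier: 0 kWh (not reached)
Energy charge = £40.38; + service £23.87 = £64.25 ≈ £64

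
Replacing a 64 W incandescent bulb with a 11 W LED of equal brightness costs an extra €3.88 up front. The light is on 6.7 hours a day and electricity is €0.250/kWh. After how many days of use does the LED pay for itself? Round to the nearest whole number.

Power saved = 64 − 11 = 53 W
Daily energy saved = 53 W × 6.7 h = 355.1 Wh = 0.3551 kWh
Daily savings = 0.3551 × €0.250 = €0.0888
Payback = €3.88 / €0.0888 per day = 43.71 days

44 days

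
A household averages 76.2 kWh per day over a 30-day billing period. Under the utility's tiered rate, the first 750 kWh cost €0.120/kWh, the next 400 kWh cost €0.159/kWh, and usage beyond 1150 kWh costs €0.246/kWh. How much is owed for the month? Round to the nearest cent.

Usage = 76.2 kWh/day × 30 days = 2286 kWh
First 750 kWh × €0.120 = €90.00
Next 400 kWh × €0.159 = €63.60
Remaining 1136 kWh × €0.246 = €279.46
Total = €433.06

€433.06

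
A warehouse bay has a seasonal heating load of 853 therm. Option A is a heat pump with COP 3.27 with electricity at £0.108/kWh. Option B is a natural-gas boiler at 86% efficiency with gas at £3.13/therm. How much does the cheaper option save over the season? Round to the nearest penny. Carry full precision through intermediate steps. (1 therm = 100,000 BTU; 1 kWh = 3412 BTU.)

Heat load = 853 therm × 100,000 = 85,300,000 BTU
Gas: input = 85,300,000 / 0.86 = 99,186,047 BTU = 991.9 therm → 991.9 × £3.13 = £3,104.52
Heat pump: 85,300,000 BTU / 3412 = 25,000 kWh heat; / 3.27 = 7,645 kWh in → × £0.108 = £825.69
Difference = |£3,104.52 − £825.69| = £2,278.84

£2278.84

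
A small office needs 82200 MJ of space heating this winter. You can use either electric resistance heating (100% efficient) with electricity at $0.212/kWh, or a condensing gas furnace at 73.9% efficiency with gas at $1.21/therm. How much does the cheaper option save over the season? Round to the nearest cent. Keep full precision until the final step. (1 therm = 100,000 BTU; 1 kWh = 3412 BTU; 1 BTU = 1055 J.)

$3565.39

Heat load = 82200 MJ = 82,200,000,000 J / 1055 = 77,914,692 BTU
Gas: input = 77,914,692 / 0.739 = 105,432,601 BTU = 1,054 therm → 1,054 × $1.21 = $1,275.73
Electric: 77,914,692 BTU / 3412 = 22,840 kWh → × $0.212 = $4,841.12
Difference = |$1,275.73 − $4,841.12| = $3,565.39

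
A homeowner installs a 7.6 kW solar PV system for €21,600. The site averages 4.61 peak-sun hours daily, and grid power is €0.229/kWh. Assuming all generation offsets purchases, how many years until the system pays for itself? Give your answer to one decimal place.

7.4 years

Daily generation = 7.6 kW × 4.61 h = 35.04 kWh
Annual generation = 35.04 × 365 = 12788 kWh
Annual savings = 12788 × €0.229 = €2,928.48
Payback = €21,600 / €2,928.48 = 7.38 years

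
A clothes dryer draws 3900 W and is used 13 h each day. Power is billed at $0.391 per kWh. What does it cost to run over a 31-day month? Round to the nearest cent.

Energy = 3900 W × 13 h/day × 31 days = 1,571,700 Wh = 1,572 kWh
Cost = 1,572 kWh × $0.391/kWh = $614.53

$614.53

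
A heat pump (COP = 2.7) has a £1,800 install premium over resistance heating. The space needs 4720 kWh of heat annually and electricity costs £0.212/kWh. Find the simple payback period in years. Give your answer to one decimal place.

Resistance: 4720 kWh × £0.212 = £1,000.64/yr
Heat pump: 4720 / 2.7 = 1748 kWh in → × £0.212 = £370.61/yr
Annual savings = £630.03
Payback = £1,800 / £630.03 = 2.86 years

2.9 years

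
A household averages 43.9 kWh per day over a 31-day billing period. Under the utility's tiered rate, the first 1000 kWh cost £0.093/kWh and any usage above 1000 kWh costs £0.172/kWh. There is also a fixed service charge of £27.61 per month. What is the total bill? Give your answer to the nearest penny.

£182.68

Usage = 43.9 kWh/day × 31 days = 1360.9 kWh
First 1000 kWh × £0.093 = £93.00
Remaining 360.9 kWh × £0.172 = £62.07
Energy charge = £155.07; + service £27.61 = £182.68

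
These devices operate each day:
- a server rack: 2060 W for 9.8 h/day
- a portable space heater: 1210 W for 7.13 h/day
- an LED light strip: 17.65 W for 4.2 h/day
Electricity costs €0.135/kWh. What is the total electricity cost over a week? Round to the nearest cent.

server rack: 2060 W × 9.8 h × 7 d = 141,316 Wh = 141.3 kWh
portable space heater: 1210 W × 7.13 h × 7 d = 60,391 Wh = 60.39 kWh
LED light strip: 17.65 W × 4.2 h × 7 d = 519 Wh = 0.5189 kWh
Total energy = 141.3 + 60.39 + 0.5189 = 202.2 kWh
Cost = 202.2 kWh × €0.135 = €27.30

€27.30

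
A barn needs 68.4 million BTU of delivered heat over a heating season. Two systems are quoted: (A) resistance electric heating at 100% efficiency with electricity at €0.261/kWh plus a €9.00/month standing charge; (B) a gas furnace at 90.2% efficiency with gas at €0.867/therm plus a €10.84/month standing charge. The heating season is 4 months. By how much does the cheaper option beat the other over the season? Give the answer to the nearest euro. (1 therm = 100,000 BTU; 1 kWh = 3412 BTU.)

€4567

Heat load = 68.4 × 10⁶ BTU = 68,400,000 BTU
Gas: input = 68,400,000 / 0.902 = 75,831,486 BTU = 758.3 therm → 758.3 × €0.867 = €657.46; + 4 × €10.84 standing = €700.82
Electric: 68,400,000 BTU / 3412 = 20,050 kWh → × €0.261 = €5,232.24; + 4 × €9.00 standing = €5,268.24
Difference = |€700.82 − €5,268.24| = €4,567.42 ≈ €4567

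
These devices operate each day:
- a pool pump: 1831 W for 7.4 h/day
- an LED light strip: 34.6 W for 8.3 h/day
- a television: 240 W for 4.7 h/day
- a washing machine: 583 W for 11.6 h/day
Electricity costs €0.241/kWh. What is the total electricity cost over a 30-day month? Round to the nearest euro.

€157

pool pump: 1831 W × 7.4 h × 30 d = 406,482 Wh = 406.5 kWh
LED light strip: 34.6 W × 8.3 h × 30 d = 8,615 Wh = 8.615 kWh
television: 240 W × 4.7 h × 30 d = 33,840 Wh = 33.84 kWh
washing machine: 583 W × 11.6 h × 30 d = 202,884 Wh = 202.9 kWh
Total energy = 406.5 + 8.615 + 33.84 + 202.9 = 651.8 kWh
Cost = 651.8 kWh × €0.241 = €157.09 ≈ €157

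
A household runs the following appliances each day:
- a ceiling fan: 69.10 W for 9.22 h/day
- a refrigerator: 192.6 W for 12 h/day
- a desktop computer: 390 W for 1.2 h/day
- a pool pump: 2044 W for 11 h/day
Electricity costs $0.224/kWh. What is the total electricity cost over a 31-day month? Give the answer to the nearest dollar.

$180

ceiling fan: 69.10 W × 9.22 h × 31 d = 19,750 Wh = 19.75 kWh
refrigerator: 192.6 W × 12 h × 31 d = 71,647 Wh = 71.65 kWh
desktop computer: 390 W × 1.2 h × 31 d = 14,508 Wh = 14.51 kWh
pool pump: 2044 W × 11 h × 31 d = 697,004 Wh = 697 kWh
Total energy = 19.75 + 71.65 + 14.51 + 697 = 802.9 kWh
Cost = 802.9 kWh × $0.224 = $179.85 ≈ $180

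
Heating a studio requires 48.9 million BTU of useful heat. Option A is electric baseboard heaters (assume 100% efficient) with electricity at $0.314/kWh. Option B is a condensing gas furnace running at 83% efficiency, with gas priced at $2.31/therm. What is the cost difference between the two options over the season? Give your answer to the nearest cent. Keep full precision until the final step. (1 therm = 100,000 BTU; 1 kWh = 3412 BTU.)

Heat load = 48.9 × 10⁶ BTU = 48,900,000 BTU
Gas: input = 48,900,000 / 0.83 = 58,915,663 BTU = 589.2 therm → 589.2 × $2.31 = $1,360.95
Electric: 48,900,000 BTU / 3412 = 14,330 kWh → × $0.314 = $4,500.18
Difference = |$1,360.95 − $4,500.18| = $3,139.22

$3139.22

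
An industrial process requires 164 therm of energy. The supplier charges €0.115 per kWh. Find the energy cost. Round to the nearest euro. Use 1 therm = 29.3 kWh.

€553

164 therm × (29.3 kWh/therm) = 4,805 kWh
Cost = 4,805 kWh × €0.115/kWh = €552.60 ≈ €553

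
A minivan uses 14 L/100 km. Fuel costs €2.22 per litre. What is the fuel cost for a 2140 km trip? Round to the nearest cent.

€665.11

Fuel = 14 L/100 km × 2140 km / 100 = 299.6 L
Cost = 299.6 L × €2.22/L = €665.11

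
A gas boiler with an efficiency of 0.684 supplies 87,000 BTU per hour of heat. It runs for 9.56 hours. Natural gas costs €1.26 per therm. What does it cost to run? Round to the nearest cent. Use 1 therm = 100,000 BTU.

€15.32

Heat delivered = 87,000 BTU/h × 9.56 h = 831,720 BTU
Gas input = 831,720 / 0.684 = 1,215,965 BTU
= 1,215,965 / 100,000 = 12.16 therm
Cost = 12.16 × €1.26/therm = €15.32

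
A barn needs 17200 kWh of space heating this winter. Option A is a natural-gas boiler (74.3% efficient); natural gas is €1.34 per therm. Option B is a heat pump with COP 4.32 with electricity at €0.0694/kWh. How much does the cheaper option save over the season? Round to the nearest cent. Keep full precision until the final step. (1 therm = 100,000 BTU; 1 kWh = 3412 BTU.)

Heat load = 17200 kWh × 3412 = 58,686,400 BTU
Gas: input = 58,686,400 / 0.743 = 78,985,734 BTU = 789.9 therm → 789.9 × €1.34 = €1,058.41
Heat pump: 58,686,400 BTU / 3412 = 17,200 kWh heat; / 4.32 = 3,981 kWh in → × €0.0694 = €276.31
Difference = |€1,058.41 − €276.31| = €782.09

€782.09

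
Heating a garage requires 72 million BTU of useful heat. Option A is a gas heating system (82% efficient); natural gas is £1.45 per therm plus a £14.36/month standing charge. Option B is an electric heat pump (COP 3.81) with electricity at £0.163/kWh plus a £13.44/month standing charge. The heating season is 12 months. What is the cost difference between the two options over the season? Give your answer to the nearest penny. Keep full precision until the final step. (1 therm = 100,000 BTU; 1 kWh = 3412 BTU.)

Heat load = 72 × 10⁶ BTU = 72,000,000 BTU
Gas: input = 72,000,000 / 0.82 = 87,804,878 BTU = 878 therm → 878 × £1.45 = £1,273.17; + 12 × £14.36 standing = £1,445.49
Heat pump: 72,000,000 BTU / 3412 = 21,100 kWh heat; / 3.81 = 5,539 kWh in → × £0.163 = £902.79; + 12 × £13.44 standing = £1,064.07
Difference = |£1,445.49 − £1,064.07| = £381.42

£381.42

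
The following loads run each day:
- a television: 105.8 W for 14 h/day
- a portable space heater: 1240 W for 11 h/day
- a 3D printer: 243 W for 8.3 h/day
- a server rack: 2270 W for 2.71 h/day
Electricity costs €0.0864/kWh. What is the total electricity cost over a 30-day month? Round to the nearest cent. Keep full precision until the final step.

television: 105.8 W × 14 h × 30 d = 44,436 Wh = 44.44 kWh
portable space heater: 1240 W × 11 h × 30 d = 409,200 Wh = 409.2 kWh
3D printer: 243 W × 8.3 h × 30 d = 60,507 Wh = 60.51 kWh
server rack: 2270 W × 2.71 h × 30 d = 184,551 Wh = 184.6 kWh
Total energy = 44.44 + 409.2 + 60.51 + 184.6 = 698.7 kWh
Cost = 698.7 kWh × €0.0864 = €60.37

€60.37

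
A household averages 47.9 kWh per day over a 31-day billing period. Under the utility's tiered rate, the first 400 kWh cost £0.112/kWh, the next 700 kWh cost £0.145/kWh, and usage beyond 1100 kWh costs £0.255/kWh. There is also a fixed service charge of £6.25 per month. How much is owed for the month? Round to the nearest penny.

£250.70

Usage = 47.9 kWh/day × 31 days = 1484.9 kWh
First 400 kWh × £0.112 = £44.80
Next 700 kWh × £0.145 = £101.50
Remaining 384.9 kWh × £0.255 = £98.15
Energy charge = £244.45; + service £6.25 = £250.70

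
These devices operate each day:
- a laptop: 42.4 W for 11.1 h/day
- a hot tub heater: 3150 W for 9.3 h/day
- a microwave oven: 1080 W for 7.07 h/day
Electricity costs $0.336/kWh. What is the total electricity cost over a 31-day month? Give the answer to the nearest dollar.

laptop: 42.4 W × 11.1 h × 31 d = 14,590 Wh = 14.59 kWh
hot tub heater: 3150 W × 9.3 h × 31 d = 908,145 Wh = 908.1 kWh
microwave oven: 1080 W × 7.07 h × 31 d = 236,704 Wh = 236.7 kWh
Total energy = 14.59 + 908.1 + 236.7 = 1,159 kWh
Cost = 1,159 kWh × $0.336 = $389.57 ≈ $390

$390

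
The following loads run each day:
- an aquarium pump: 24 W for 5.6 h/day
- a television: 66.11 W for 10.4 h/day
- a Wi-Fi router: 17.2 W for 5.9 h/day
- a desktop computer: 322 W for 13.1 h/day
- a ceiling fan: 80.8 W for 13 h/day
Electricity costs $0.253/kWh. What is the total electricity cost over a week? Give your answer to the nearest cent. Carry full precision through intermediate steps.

$10.97

aquarium pump: 24 W × 5.6 h × 7 d = 941 Wh = 0.9408 kWh
television: 66.11 W × 10.4 h × 7 d = 4,813 Wh = 4.813 kWh
Wi-Fi router: 17.2 W × 5.9 h × 7 d = 710 Wh = 0.7104 kWh
desktop computer: 322 W × 13.1 h × 7 d = 29,527 Wh = 29.53 kWh
ceiling fan: 80.8 W × 13 h × 7 d = 7,353 Wh = 7.353 kWh
Total energy = 0.9408 + 4.813 + 0.7104 + 29.53 + 7.353 = 43.34 kWh
Cost = 43.34 kWh × $0.253 = $10.97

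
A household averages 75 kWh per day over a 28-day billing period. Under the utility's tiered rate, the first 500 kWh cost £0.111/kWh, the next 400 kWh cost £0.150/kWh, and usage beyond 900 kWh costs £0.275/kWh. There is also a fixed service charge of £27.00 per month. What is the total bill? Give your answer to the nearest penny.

Usage = 75 kWh/day × 28 days = 2100 kWh
First 500 kWh × £0.111 = £55.50
Next 400 kWh × £0.150 = £60.00
Remaining 1200 kWh × £0.275 = £330.00
Energy charge = £445.50; + service £27.00 = £472.50

£472.50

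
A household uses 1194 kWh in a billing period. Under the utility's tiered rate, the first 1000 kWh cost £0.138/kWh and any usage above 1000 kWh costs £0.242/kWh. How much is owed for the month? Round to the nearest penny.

First 1000 kWh × £0.138 = £138.00
Remaining 194 kWh × £0.242 = £46.95
Total = £184.95

£184.95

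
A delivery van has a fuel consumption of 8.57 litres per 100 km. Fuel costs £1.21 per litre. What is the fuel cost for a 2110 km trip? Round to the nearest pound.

Fuel = 8.57 L/100 km × 2110 km / 100 = 180.8 L
Cost = 180.8 L × £1.21/L = £218.80 ≈ £219

£219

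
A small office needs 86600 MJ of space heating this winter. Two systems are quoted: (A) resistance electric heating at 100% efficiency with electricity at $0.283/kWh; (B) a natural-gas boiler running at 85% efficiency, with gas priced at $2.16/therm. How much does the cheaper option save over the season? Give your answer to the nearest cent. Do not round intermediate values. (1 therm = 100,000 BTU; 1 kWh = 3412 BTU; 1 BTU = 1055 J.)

$4722.43

Heat load = 86600 MJ = 86,600,000,000 J / 1055 = 82,085,308 BTU
Gas: input = 82,085,308 / 0.850 = 96,570,951 BTU = 965.7 therm → 965.7 × $2.16 = $2,085.93
Electric: 82,085,308 BTU / 3412 = 24,060 kWh → × $0.283 = $6,808.37
Difference = |$2,085.93 − $6,808.37| = $4,722.43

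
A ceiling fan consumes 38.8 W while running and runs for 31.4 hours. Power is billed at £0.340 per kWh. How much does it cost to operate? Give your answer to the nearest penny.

Energy = 38.8 W × 31.4 h = 1,218 Wh = 1.218 kWh
Cost = 1.218 kWh × £0.340/kWh = £0.41

£0.41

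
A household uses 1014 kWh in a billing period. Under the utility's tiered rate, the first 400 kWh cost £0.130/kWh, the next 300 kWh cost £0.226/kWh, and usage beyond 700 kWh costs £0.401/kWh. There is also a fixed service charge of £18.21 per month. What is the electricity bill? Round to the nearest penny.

First 400 kWh × £0.130 = £52.00
Next 300 kWh × £0.226 = £67.80
Remaining 314 kWh × £0.401 = £125.91
Energy charge = £245.71; + service £18.21 = £263.92

£263.92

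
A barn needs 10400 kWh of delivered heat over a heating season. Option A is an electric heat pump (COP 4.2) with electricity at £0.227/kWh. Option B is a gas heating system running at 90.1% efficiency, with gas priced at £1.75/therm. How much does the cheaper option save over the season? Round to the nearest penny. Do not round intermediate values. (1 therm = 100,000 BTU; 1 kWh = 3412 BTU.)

£127.12

Heat load = 10400 kWh × 3412 = 35,484,800 BTU
Gas: input = 35,484,800 / 0.901 = 39,383,796 BTU = 393.8 therm → 393.8 × £1.75 = £689.22
Heat pump: 35,484,800 BTU / 3412 = 10,400 kWh heat; / 4.2 = 2,476 kWh in → × £0.227 = £562.10
Difference = |£689.22 − £562.10| = £127.12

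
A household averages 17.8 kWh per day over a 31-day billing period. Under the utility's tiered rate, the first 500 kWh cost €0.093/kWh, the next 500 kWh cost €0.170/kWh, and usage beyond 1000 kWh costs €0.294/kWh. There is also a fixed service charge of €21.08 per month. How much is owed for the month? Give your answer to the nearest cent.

Usage = 17.8 kWh/day × 31 days = 551.8 kWh
First 500 kWh × €0.093 = €46.50
Next 51.8 kWh × €0.170 = €8.81
Remaining tier: 0 kWh (not reached)
Energy charge = €55.31; + service €21.08 = €76.39

€76.39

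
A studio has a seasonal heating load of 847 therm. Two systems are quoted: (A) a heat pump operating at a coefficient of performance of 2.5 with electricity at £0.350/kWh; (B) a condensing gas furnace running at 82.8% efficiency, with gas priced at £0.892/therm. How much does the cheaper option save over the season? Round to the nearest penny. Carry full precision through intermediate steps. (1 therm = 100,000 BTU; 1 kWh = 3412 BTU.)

£2562.91

Heat load = 847 therm × 100,000 = 84,700,000 BTU
Gas: input = 84,700,000 / 0.828 = 102,294,686 BTU = 1,023 therm → 1,023 × £0.892 = £912.47
Heat pump: 84,700,000 BTU / 3412 = 24,820 kWh heat; / 2.5 = 9,930 kWh in → × £0.350 = £3,475.38
Difference = |£912.47 − £3,475.38| = £2,562.91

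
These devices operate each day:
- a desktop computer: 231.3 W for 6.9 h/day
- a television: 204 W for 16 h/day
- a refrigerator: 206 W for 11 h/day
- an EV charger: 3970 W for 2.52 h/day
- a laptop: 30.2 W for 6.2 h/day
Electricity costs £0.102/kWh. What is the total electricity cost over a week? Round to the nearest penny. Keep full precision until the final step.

desktop computer: 231.3 W × 6.9 h × 7 d = 11,172 Wh = 11.17 kWh
television: 204 W × 16 h × 7 d = 22,848 Wh = 22.85 kWh
refrigerator: 206 W × 11 h × 7 d = 15,862 Wh = 15.86 kWh
EV charger: 3970 W × 2.52 h × 7 d = 70,031 Wh = 70.03 kWh
laptop: 30.2 W × 6.2 h × 7 d = 1,311 Wh = 1.311 kWh
Total energy = 11.17 + 22.85 + 15.86 + 70.03 + 1.311 = 121.2 kWh
Cost = 121.2 kWh × £0.102 = £12.36

£12.36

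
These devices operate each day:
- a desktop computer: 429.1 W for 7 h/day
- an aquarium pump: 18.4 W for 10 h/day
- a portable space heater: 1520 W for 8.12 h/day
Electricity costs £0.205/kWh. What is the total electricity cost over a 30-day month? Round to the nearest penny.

£95.51

desktop computer: 429.1 W × 7 h × 30 d = 90,111 Wh = 90.11 kWh
aquarium pump: 18.4 W × 10 h × 30 d = 5,520 Wh = 5.52 kWh
portable space heater: 1520 W × 8.12 h × 30 d = 370,272 Wh = 370.3 kWh
Total energy = 90.11 + 5.52 + 370.3 = 465.9 kWh
Cost = 465.9 kWh × £0.205 = £95.51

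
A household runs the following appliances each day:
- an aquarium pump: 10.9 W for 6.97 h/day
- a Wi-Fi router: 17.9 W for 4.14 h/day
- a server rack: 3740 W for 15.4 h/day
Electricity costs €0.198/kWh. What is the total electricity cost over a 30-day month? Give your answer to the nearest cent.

aquarium pump: 10.9 W × 6.97 h × 30 d = 2,279 Wh = 2.279 kWh
Wi-Fi router: 17.9 W × 4.14 h × 30 d = 2,223 Wh = 2.223 kWh
server rack: 3740 W × 15.4 h × 30 d = 1,727,880 Wh = 1,728 kWh
Total energy = 2.279 + 2.223 + 1,728 = 1,732 kWh
Cost = 1,732 kWh × €0.198 = €343.01

€343.01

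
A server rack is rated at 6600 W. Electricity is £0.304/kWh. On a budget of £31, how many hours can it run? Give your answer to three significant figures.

15.5 h

Energy budget = £31 / £0.304 per kWh = 102 kWh = 101,974 Wh
Runtime = 101,974 Wh / 6600 W = 15.45 h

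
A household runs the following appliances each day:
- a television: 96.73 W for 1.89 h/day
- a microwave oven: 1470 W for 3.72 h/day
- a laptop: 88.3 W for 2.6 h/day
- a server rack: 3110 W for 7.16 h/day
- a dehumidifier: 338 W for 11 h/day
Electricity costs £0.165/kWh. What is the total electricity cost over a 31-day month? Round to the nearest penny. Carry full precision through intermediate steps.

£163.00

television: 96.73 W × 1.89 h × 31 d = 5,667 Wh = 5.667 kWh
microwave oven: 1470 W × 3.72 h × 31 d = 169,520 Wh = 169.5 kWh
laptop: 88.3 W × 2.6 h × 31 d = 7,117 Wh = 7.117 kWh
server rack: 3110 W × 7.16 h × 31 d = 690,296 Wh = 690.3 kWh
dehumidifier: 338 W × 11 h × 31 d = 115,258 Wh = 115.3 kWh
Total energy = 5.667 + 169.5 + 7.117 + 690.3 + 115.3 = 987.9 kWh
Cost = 987.9 kWh × £0.165 = £163.00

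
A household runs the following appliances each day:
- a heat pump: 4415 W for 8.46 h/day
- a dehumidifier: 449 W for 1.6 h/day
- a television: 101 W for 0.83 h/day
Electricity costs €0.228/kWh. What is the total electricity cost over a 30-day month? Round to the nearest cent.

heat pump: 4415 W × 8.46 h × 30 d = 1,120,527 Wh = 1,121 kWh
dehumidifier: 449 W × 1.6 h × 30 d = 21,552 Wh = 21.55 kWh
television: 101 W × 0.83 h × 30 d = 2,515 Wh = 2.515 kWh
Total energy = 1,121 + 21.55 + 2.515 = 1,145 kWh
Cost = 1,145 kWh × €0.228 = €260.97

€260.97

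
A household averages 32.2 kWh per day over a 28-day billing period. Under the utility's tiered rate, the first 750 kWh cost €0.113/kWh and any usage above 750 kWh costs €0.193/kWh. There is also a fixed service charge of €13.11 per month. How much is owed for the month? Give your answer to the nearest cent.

€127.12

Usage = 32.2 kWh/day × 28 days = 901.6 kWh
First 750 kWh × €0.113 = €84.75
Remaining 151.6 kWh × €0.193 = €29.26
Energy charge = €114.01; + service €13.11 = €127.12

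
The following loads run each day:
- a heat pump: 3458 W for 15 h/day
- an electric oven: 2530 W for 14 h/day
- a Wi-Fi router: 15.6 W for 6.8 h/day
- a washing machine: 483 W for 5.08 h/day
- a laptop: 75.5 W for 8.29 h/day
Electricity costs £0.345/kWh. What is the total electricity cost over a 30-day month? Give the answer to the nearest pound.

£936

heat pump: 3458 W × 15 h × 30 d = 1,556,100 Wh = 1,556 kWh
electric oven: 2530 W × 14 h × 30 d = 1,062,600 Wh = 1,063 kWh
Wi-Fi router: 15.6 W × 6.8 h × 30 d = 3,182 Wh = 3.182 kWh
washing machine: 483 W × 5.08 h × 30 d = 73,609 Wh = 73.61 kWh
laptop: 75.5 W × 8.29 h × 30 d = 18,777 Wh = 18.78 kWh
Total energy = 1,556 + 1,063 + 3.182 + 73.61 + 18.78 = 2,714 kWh
Cost = 2,714 kWh × £0.345 = £936.42 ≈ £936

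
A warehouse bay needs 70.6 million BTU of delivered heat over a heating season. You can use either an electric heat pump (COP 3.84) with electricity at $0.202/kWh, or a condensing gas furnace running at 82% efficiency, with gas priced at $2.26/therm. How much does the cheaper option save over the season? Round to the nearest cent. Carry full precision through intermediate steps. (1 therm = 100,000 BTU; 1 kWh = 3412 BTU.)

Heat load = 70.6 × 10⁶ BTU = 70,600,000 BTU
Gas: input = 70,600,000 / 0.82 = 86,097,561 BTU = 861 therm → 861 × $2.26 = $1,945.80
Heat pump: 70,600,000 BTU / 3412 = 20,690 kWh heat; / 3.84 = 5,388 kWh in → × $0.202 = $1,088.47
Difference = |$1,945.80 − $1,088.47| = $857.34

$857.34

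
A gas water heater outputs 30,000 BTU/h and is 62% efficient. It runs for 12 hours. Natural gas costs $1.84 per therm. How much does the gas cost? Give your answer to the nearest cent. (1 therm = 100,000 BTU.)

Heat delivered = 30,000 BTU/h × 12 h = 360,000 BTU
Gas input = 360,000 / 0.62 = 580,645 BTU
= 580,645 / 100,000 = 5.806 therm
Cost = 5.806 × $1.84/therm = $10.68

$10.68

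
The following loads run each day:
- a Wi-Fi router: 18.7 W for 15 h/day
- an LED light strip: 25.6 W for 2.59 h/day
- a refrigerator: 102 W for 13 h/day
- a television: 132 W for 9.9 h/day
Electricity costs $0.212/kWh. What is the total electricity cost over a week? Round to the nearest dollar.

Wi-Fi router: 18.7 W × 15 h × 7 d = 1,964 Wh = 1.964 kWh
LED light strip: 25.6 W × 2.59 h × 7 d = 464 Wh = 0.4641 kWh
refrigerator: 102 W × 13 h × 7 d = 9,282 Wh = 9.282 kWh
television: 132 W × 9.9 h × 7 d = 9,148 Wh = 9.148 kWh
Total energy = 1.964 + 0.4641 + 9.282 + 9.148 = 20.86 kWh
Cost = 20.86 kWh × $0.212 = $4.42 ≈ $4

$4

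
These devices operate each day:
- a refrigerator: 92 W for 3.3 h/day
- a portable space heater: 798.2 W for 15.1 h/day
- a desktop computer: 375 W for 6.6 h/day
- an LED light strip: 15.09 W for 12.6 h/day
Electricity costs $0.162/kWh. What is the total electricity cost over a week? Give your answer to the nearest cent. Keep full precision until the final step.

$17.03

refrigerator: 92 W × 3.3 h × 7 d = 2,125 Wh = 2.125 kWh
portable space heater: 798.2 W × 15.1 h × 7 d = 84,370 Wh = 84.37 kWh
desktop computer: 375 W × 6.6 h × 7 d = 17,325 Wh = 17.32 kWh
LED light strip: 15.09 W × 12.6 h × 7 d = 1,331 Wh = 1.331 kWh
Total energy = 2.125 + 84.37 + 17.32 + 1.331 = 105.2 kWh
Cost = 105.2 kWh × $0.162 = $17.03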